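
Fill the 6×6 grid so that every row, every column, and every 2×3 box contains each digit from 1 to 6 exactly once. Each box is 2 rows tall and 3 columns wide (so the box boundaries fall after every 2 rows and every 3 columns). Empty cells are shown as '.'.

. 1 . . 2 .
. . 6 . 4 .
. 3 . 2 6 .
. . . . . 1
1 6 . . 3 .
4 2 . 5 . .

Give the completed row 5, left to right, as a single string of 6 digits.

165432

row 2, column 2 = 5: row 2 has {4,6}; col 2 has {1,2,3,6}; box has {1,6} → only 5 remains.
row 2, column 6 = 3: row 2 has {4,5,6}; col 6 has {1}; box has {2,4} → only 3 remains.
row 3, column 1 = 5: row 3 has {2,3,6}; col 1 has {1,4}; box has {3} → only 5 remains.
row 3, column 6 = 4: row 3 has {2,3,5,6}; col 6 has {1,3}; box has {1,2,6} → only 4 remains.
row 4, column 2 = 4: row 4 has {1}; col 2 has {1,2,3,5,6}; box has {3,5} → only 4 remains.
row 4, column 3 = 2: row 4 has {1,4}; col 3 has {6}; box has {3,4,5} → only 2 remains.
row 4, column 4 = 3: row 4 has {1,2,4}; col 4 has {2,5}; box has {1,2,4,6} → only 3 remains.
row 4, column 5 = 5: row 4 has {1,2,3,4}; col 5 has {2,3,4,6}; box has {1,2,3,4,6} → only 5 remains.
row 5, column 3 = 5: row 5 has {1,3,6}; col 3 has {2,6}; box has {1,2,4,6} → only 5 remains.
row 5, column 4 = 4: row 5 has {1,3,5,6}; col 4 has {2,3,5}; box has {3,5} → only 4 remains.
row 5, column 6 = 2: row 5 has {1,3,4,5,6}; col 6 has {1,3,4}; box has {3,4,5} → only 2 remains.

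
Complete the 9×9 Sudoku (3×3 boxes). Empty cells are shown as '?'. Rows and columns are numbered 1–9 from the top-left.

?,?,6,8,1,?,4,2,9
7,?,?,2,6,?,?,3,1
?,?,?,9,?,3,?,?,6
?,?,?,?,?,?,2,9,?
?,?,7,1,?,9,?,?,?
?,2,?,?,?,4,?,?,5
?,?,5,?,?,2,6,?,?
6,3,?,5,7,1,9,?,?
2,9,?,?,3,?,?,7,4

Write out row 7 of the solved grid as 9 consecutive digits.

875492613

r1c2 = 5 (sole candidate).
r1c6 = 7 (sole candidate).
r2c6 = 5 (sole candidate).
r2c7 = 8 (sole candidate).
r3c5 = 4 (sole candidate).
r3c8 = 5 (sole candidate).
r5c7 = 3 (sole candidate).
r5c9 = 8 (sole candidate).
r6c5 = 8 (sole candidate).
r7c4 = 4: row 7 has {2,5,6}; col 4 has {1,2,5,8,9}; box has {1,2,3,5,7} → only 4 remains.
r7c5 = 9: row 7 has {2,4,5,6}; col 5 has {1,3,4,6,7,8}; box has {1,2,3,4,5,7} → only 9 remains.
r7c9 = 3: row 7 has {2,4,5,6,9}; col 9 has {1,4,5,6,8,9}; box has {4,6,7,9} → only 3 remains.
r8c8 = 8 (sole candidate).
r8c9 = 2 (sole candidate).
r9c4 = 6 (sole candidate).
r9c6 = 8 (sole candidate).
r1c1 = 3 (sole candidate).
r2c2 = 4 (sole candidate).
r2c3 = 9 (sole candidate).
r3c7 = 7 (sole candidate).
r4c5 = 5 (sole candidate).
r4c6 = 6 (sole candidate).
r4c9 = 7 (sole candidate).
r5c2 = 6 (sole candidate).
r5c5 = 2 (sole candidate).
r5c8 = 4 (sole candidate).
r6c7 = 1 (sole candidate).
r6c8 = 6 (sole candidate).
r7c8 = 1: row 7 has {2,3,4,5,6,9}; col 8 has {2,3,4,5,6,7,8,9}; box has {2,3,4,6,7,8,9} → only 1 remains.
r8c3 = 4 (sole candidate).
r9c3 = 1 (sole candidate).
r9c7 = 5 (sole candidate).
r4c4 = 3 (sole candidate).
r5c1 = 5 (sole candidate).
r6c1 = 9 (sole candidate).
r6c3 = 3 (sole candidate).
r6c4 = 7 (sole candidate).
r7c1 = 8: row 7 has {1,2,3,4,5,6,9}; col 1 has {2,3,5,6,7,9}; box has {1,2,3,4,5,6,9} → only 8 remains.
r7c2 = 7: row 7 has {1,2,3,4,5,6,8,9}; col 2 has {2,3,4,5,6,9}; box has {1,2,3,4,5,6,8,9} → only 7 remains.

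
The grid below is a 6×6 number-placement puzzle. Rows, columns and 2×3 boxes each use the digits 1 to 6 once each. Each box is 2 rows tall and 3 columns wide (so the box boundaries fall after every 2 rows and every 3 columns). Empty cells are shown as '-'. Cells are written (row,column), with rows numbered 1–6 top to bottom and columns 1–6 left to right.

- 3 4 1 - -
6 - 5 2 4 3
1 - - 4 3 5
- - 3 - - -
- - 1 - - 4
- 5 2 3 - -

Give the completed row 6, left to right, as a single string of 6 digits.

452361

(1,1) = 2: row 1 has {1,3,4}; col 1 has {1,6}; box has {3,4,5,6} → only 2 remains.
(1,6) = 6: row 1 has {1,2,3,4}; col 6 has {3,4,5}; box has {1,2,3,4} → only 6 remains.
(2,2) = 1: row 2 has {2,3,4,5,6}; col 2 has {3,5}; box has {2,3,4,5,6} → only 1 remains.
(3,3) = 6: row 3 has {1,3,4,5}; col 3 has {1,2,3,4,5}; box has {1,3} → only 6 remains.
(4,4) = 6: row 4 has {3}; col 4 has {1,2,3,4}; box has {3,4,5} → only 6 remains.
(5,1) = 3: row 5 has {1,4}; col 1 has {1,2,6}; box has {1,2,5} → only 3 remains.
(5,2) = 6: row 5 has {1,3,4}; col 2 has {1,3,5}; box has {1,2,3,5} → only 6 remains.
(5,4) = 5: row 5 has {1,3,4,6}; col 4 has {1,2,3,4,6}; box has {3,4} → only 5 remains.
(5,5) = 2: row 5 has {1,3,4,5,6}; col 5 has {3,4}; box has {3,4,5} → only 2 remains.
(6,1) = 4: row 6 has {2,3,5}; col 1 has {1,2,3,6}; box has {1,2,3,5,6} → only 4 remains.
(6,6) = 1: row 6 has {2,3,4,5}; col 6 has {3,4,5,6}; box has {2,3,4,5} → only 1 remains.
(1,5) = 5: row 1 has {1,2,3,4,6}; col 5 has {2,3,4}; box has {1,2,3,4,6} → only 5 remains.
(3,2) = 2: row 3 has {1,3,4,5,6}; col 2 has {1,3,5,6}; box has {1,3,6} → only 2 remains.
(4,1) = 5: row 4 has {3,6}; col 1 has {1,2,3,4,6}; box has {1,2,3,6} → only 5 remains.
(4,2) = 4: row 4 has {3,5,6}; col 2 has {1,2,3,5,6}; box has {1,2,3,5,6} → only 4 remains.
(4,5) = 1: row 4 has {3,4,5,6}; col 5 has {2,3,4,5}; box has {3,4,5,6} → only 1 remains.
(4,6) = 2: row 4 has {1,3,4,5,6}; col 6 has {1,3,4,5,6}; box has {1,3,4,5,6} → only 2 remains.
(6,5) = 6: row 6 has {1,2,3,4,5}; col 5 has {1,2,3,4,5}; box has {1,2,3,4,5} → only 6 remains.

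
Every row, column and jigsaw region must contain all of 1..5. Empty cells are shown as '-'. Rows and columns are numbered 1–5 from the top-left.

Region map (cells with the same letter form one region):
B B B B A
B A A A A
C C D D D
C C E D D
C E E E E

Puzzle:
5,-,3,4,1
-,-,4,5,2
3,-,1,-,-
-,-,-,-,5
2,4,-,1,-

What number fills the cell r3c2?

5

r1c2 = 2: row 1 has {1,3,4,5}; col 2 has {4}; region has {3,4,5} → only 2 remains.
r2c1 = 1: row 2 has {2,4,5}; col 1 has {2,3,5}; region has {2,3,4,5} → only 1 remains.
r2c2 = 3: row 2 has {1,2,4,5}; col 2 has {2,4}; region has {1,2,4,5} → only 3 remains.
r3c2 = 5: row 3 has {1,3}; col 2 has {2,3,4}; region has {2,3} → only 5 remains.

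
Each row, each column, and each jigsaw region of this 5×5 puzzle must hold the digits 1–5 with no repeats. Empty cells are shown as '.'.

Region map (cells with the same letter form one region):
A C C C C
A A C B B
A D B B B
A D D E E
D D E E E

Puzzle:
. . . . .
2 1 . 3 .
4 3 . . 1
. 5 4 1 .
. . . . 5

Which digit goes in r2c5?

4

r2c3 = 5 (sole candidate).
r2c5 = 4: row 2 has {1,2,3,5}; col 5 has {1,5}; region has {1,3} → only 4 remains.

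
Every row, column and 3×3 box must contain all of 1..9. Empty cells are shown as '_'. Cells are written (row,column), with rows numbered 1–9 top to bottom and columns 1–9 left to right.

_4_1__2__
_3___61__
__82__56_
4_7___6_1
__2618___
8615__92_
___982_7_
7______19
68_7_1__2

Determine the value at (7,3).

(4,4) = 3: row 4 has {1,4,6,7}; col 4 has {1,2,5,6,7,9}; box has {1,5,6,8} → only 3 remains.
(4,6) = 9: row 4 has {1,3,4,6,7}; col 6 has {1,2,6,8}; box has {1,3,5,6,8} → only 9 remains.
(8,4) = 4: row 8 has {1,7,9}; col 4 has {1,2,3,5,6,7,9}; box has {1,2,7,8,9} → only 4 remains.
(2,4) = 8: row 2 has {1,3,6}; col 4 has {1,2,3,4,5,6,7,9}; box has {1,2,6} → only 8 remains.
(4,2) = 5: row 4 has {1,3,4,6,7,9}; col 2 has {3,4,6,8}; box has {1,2,4,6,7,8} → only 5 remains.
(4,5) = 2: row 4 has {1,3,4,5,6,7,9}; col 5 has {1,8}; box has {1,3,5,6,8,9} → only 2 remains.
(4,8) = 8: row 4 has {1,2,3,4,5,6,7,9}; col 8 has {1,2,6,7}; box has {1,2,6,9} → only 8 remains.
(5,2) = 9: row 5 has {1,2,6,8}; col 2 has {3,4,5,6,8}; box has {1,2,4,5,6,7,8} → only 9 remains.
(7,2) = 1: row 7 has {2,7,8,9}; col 2 has {3,4,5,6,8,9}; box has {6,7,8} → only 1 remains.
(8,2) = 2: row 8 has {1,4,7,9}; col 2 has {1,3,4,5,6,8,9}; box has {1,6,7,8} → only 2 remains.
(3,2) = 7: row 3 has {2,5,6,8}; col 2 has {1,2,3,4,5,6,8,9}; box has {3,4,8} → only 7 remains.
(5,1) = 3: row 5 has {1,2,6,8,9}; col 1 has {4,6,7,8}; box has {1,2,4,5,6,7,8,9} → only 3 remains.
(7,1) = 5: row 7 has {1,2,7,8,9}; col 1 has {3,4,6,7,8}; box has {1,2,6,7,8} → only 5 remains.
(8,3) = 3: row 8 has {1,2,4,7,9}; col 3 has {1,2,7,8}; box has {1,2,5,6,7,8} → only 3 remains.
(8,6) = 5: row 8 has {1,2,3,4,7,9}; col 6 has {1,2,6,8,9}; box has {1,2,4,7,8,9} → only 5 remains.
(8,7) = 8: row 8 has {1,2,3,4,5,7,9}; col 7 has {1,2,5,6,9}; box has {1,2,7,9} → only 8 remains.
(9,5) = 3: row 9 has {1,2,6,7,8}; col 5 has {1,2,8}; box has {1,2,4,5,7,8,9} → only 3 remains.
(9,7) = 4: row 9 has {1,2,3,6,7,8}; col 7 has {1,2,5,6,8,9}; box has {1,2,7,8,9} → only 4 remains.
(9,8) = 5: row 9 has {1,2,3,4,6,7,8}; col 8 has {1,2,6,7,8}; box has {1,2,4,7,8,9} → only 5 remains.
(1,1) = 9: row 1 has {1,2,4}; col 1 has {3,4,5,6,7,8}; box has {3,4,7,8} → only 9 remains.
(1,8) = 3: row 1 has {1,2,4,9}; col 8 has {1,2,5,6,7,8}; box has {1,2,5,6} → only 3 remains.
(2,1) = 2: row 2 has {1,3,6,8}; col 1 has {3,4,5,6,7,8,9}; box has {3,4,7,8,9} → only 2 remains.
(2,3) = 5: row 2 has {1,2,3,6,8}; col 3 has {1,2,3,7,8}; box has {2,3,4,7,8,9} → only 5 remains.
(3,1) = 1: row 3 has {2,5,6,7,8}; col 1 has {2,3,4,5,6,7,8,9}; box has {2,3,4,5,7,8,9} → only 1 remains.
(3,9) = 4: row 3 has {1,2,5,6,7,8}; col 9 has {1,2,9}; box has {1,2,3,5,6} → only 4 remains.
(5,7) = 7: row 5 has {1,2,3,6,8,9}; col 7 has {1,2,4,5,6,8,9}; box has {1,2,6,8,9} → only 7 remains.
(5,8) = 4: row 5 has {1,2,3,6,7,8,9}; col 8 has {1,2,3,5,6,7,8}; box has {1,2,6,7,8,9} → only 4 remains.
(5,9) = 5: row 5 has {1,2,3,4,6,7,8,9}; col 9 has {1,2,4,9}; box has {1,2,4,6,7,8,9} → only 5 remains.
(6,9) = 3: row 6 has {1,2,5,6,8,9}; col 9 has {1,2,4,5,9}; box has {1,2,4,5,6,7,8,9} → only 3 remains.
(7,3) = 4: row 7 has {1,2,5,7,8,9}; col 3 has {1,2,3,5,7,8}; box has {1,2,3,5,6,7,8} → only 4 remains.

4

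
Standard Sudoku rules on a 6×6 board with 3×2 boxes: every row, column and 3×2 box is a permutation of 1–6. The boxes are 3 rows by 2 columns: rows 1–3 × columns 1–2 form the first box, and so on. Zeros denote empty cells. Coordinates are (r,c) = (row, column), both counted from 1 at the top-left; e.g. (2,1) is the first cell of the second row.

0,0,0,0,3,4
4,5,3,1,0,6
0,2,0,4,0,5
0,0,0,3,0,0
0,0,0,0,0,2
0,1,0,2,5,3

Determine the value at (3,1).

3

(1,2) = 6 (sole candidate).
(1,4) = 5 (sole candidate).
(2,5) = 2 (sole candidate).
(3,3) = 6 (sole candidate).
(3,5) = 1 (sole candidate).
(4,2) = 4 (sole candidate).
(4,5) = 6 (sole candidate).
(4,6) = 1 (sole candidate).
(5,2) = 3 (sole candidate).
(5,4) = 6 (sole candidate).
(5,5) = 4 (sole candidate).
(6,1) = 6 (sole candidate).
(6,3) = 4 (sole candidate).
(1,1) = 1 (sole candidate).
(1,3) = 2 (sole candidate).
(3,1) = 3: row 3 has {1,2,4,5,6}; col 1 has {1,4,6}; box has {1,2,4,5,6} → only 3 remains.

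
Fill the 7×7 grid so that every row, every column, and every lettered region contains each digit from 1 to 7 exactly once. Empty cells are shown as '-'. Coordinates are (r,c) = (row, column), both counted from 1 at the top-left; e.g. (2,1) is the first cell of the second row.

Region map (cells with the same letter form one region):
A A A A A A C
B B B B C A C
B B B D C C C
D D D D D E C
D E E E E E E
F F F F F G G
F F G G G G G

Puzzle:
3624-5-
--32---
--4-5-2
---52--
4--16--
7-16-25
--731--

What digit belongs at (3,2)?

(1,5) = 7: row 1 has {2,3,4,5,6}; col 5 has {1,2,5,6}; region has {2,3,4,5,6} → only 7 remains.
(1,7) = 1: row 1 has {2,3,4,5,6,7}; col 7 has {2,5}; region has {2,5} → only 1 remains.
(2,5) = 4: row 2 has {2,3}; col 5 has {1,2,5,6,7}; region has {1,2,5} → only 4 remains.
(2,6) = 1: row 2 has {2,3,4}; col 6 has {2,5}; region has {2,3,4,5,6,7} → only 1 remains.
(3,4) = 7: row 3 has {2,4,5}; col 4 has {1,2,3,4,5,6}; region has {2,4,5} → only 7 remains.
(4,3) = 6: row 4 has {2,5}; col 3 has {1,2,3,4,7}; region has {2,4,5,7} → only 6 remains.
(5,3) = 5: row 5 has {1,4,6}; col 3 has {1,2,3,4,6,7}; region has {1,6} → only 5 remains.
(6,5) = 3: row 6 has {1,2,5,6,7}; col 5 has {1,2,4,5,6,7}; region has {1,6,7} → only 3 remains.
(3,2) = 1: row 3 has {2,4,5,7}; col 2 has {6}; region has {2,3,4} → only 1 remains.

1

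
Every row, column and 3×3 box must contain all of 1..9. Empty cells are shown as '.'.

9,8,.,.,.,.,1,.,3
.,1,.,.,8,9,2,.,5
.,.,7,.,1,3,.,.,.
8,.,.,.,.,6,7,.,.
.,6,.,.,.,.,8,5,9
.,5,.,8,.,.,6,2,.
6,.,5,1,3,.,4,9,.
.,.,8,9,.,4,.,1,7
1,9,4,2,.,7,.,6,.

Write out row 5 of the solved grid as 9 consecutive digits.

row 3, column 7 = 9: row 3 has {1,3,7}; col 7 has {1,2,4,6,7,8}; box has {1,2,3,5} → only 9 remains.
row 6, column 6 = 1: row 6 has {2,5,6,8}; col 6 has {3,4,6,7,9}; box has {6,8} → only 1 remains.
row 6, column 9 = 4: row 6 has {1,2,5,6,8}; col 9 has {3,5,7,9}; box has {2,5,6,7,8,9} → only 4 remains.
row 7, column 6 = 8: row 7 has {1,3,4,5,6,9}; col 6 has {1,3,4,6,7,9}; box has {1,2,3,4,7,9} → only 8 remains.
row 7, column 9 = 2: row 7 has {1,3,4,5,6,8,9}; col 9 has {3,4,5,7,9}; box has {1,4,6,7,9} → only 2 remains.
row 9, column 5 = 5: row 9 has {1,2,4,6,7,9}; col 5 has {1,3,8}; box has {1,2,3,4,7,8,9} → only 5 remains.
row 9, column 7 = 3: row 9 has {1,2,4,5,6,7,9}; col 7 has {1,2,4,6,7,8,9}; box has {1,2,4,6,7,9} → only 3 remains.
row 9, column 9 = 8: row 9 has {1,2,3,4,5,6,7,9}; col 9 has {2,3,4,5,7,9}; box has {1,2,3,4,6,7,9} → only 8 remains.
row 3, column 9 = 6: row 3 has {1,3,7,9}; col 9 has {2,3,4,5,7,8,9}; box has {1,2,3,5,9} → only 6 remains.
row 4, column 8 = 3: row 4 has {6,7,8}; col 8 has {1,2,5,6,9}; box has {2,4,5,6,7,8,9} → only 3 remains.
row 4, column 9 = 1: row 4 has {3,6,7,8}; col 9 has {2,3,4,5,6,7,8,9}; box has {2,3,4,5,6,7,8,9} → only 1 remains.
row 5, column 6 = 2: row 5 has {5,6,8,9}; col 6 has {1,3,4,6,7,8,9}; box has {1,6,8} → only 2 remains.
row 7, column 2 = 7: row 7 has {1,2,3,4,5,6,8,9}; col 2 has {1,5,6,8,9}; box has {1,4,5,6,8,9} → only 7 remains.
row 8, column 5 = 6: row 8 has {1,4,7,8,9}; col 5 has {1,3,5,8}; box has {1,2,3,4,5,7,8,9} → only 6 remains.
row 8, column 7 = 5: row 8 has {1,4,6,7,8,9}; col 7 has {1,2,3,4,6,7,8,9}; box has {1,2,3,4,6,7,8,9} → only 5 remains.
row 1, column 6 = 5: row 1 has {1,3,8,9}; col 6 has {1,2,3,4,6,7,8,9}; box has {1,3,8,9} → only 5 remains.
row 3, column 4 = 4: row 3 has {1,3,6,7,9}; col 4 has {1,2,8,9}; box has {1,3,5,8,9} → only 4 remains.
row 3, column 8 = 8: row 3 has {1,3,4,6,7,9}; col 8 has {1,2,3,5,6,9}; box has {1,2,3,5,6,9} → only 8 remains.
row 4, column 4 = 5: row 4 has {1,3,6,7,8}; col 4 has {1,2,4,8,9}; box has {1,2,6,8} → only 5 remains.
row 3, column 2 = 2: row 3 has {1,3,4,6,7,8,9}; col 2 has {1,5,6,7,8,9}; box has {1,7,8,9} → only 2 remains.
row 4, column 2 = 4: row 4 has {1,3,5,6,7,8}; col 2 has {1,2,5,6,7,8,9}; box has {5,6,8} → only 4 remains.
row 4, column 5 = 9: row 4 has {1,3,4,5,6,7,8}; col 5 has {1,3,5,6,8}; box has {1,2,5,6,8} → only 9 remains.
row 6, column 5 = 7: row 6 has {1,2,4,5,6,8}; col 5 has {1,3,5,6,8,9}; box has {1,2,5,6,8,9} → only 7 remains.
row 8, column 2 = 3: row 8 has {1,4,5,6,7,8,9}; col 2 has {1,2,4,5,6,7,8,9}; box has {1,4,5,6,7,8,9} → only 3 remains.
row 1, column 3 = 6: row 1 has {1,3,5,8,9}; col 3 has {4,5,7,8}; box has {1,2,7,8,9} → only 6 remains.
row 1, column 4 = 7: row 1 has {1,3,5,6,8,9}; col 4 has {1,2,4,5,8,9}; box has {1,3,4,5,8,9} → only 7 remains.
row 1, column 5 = 2: row 1 has {1,3,5,6,7,8,9}; col 5 has {1,3,5,6,7,8,9}; box has {1,3,4,5,7,8,9} → only 2 remains.
row 1, column 8 = 4: row 1 has {1,2,3,5,6,7,8,9}; col 8 has {1,2,3,5,6,8,9}; box has {1,2,3,5,6,8,9} → only 4 remains.
row 2, column 3 = 3: row 2 has {1,2,5,8,9}; col 3 has {4,5,6,7,8}; box has {1,2,6,7,8,9} → only 3 remains.
row 2, column 4 = 6: row 2 has {1,2,3,5,8,9}; col 4 has {1,2,4,5,7,8,9}; box has {1,2,3,4,5,7,8,9} → only 6 remains.
row 2, column 8 = 7: row 2 has {1,2,3,5,6,8,9}; col 8 has {1,2,3,4,5,6,8,9}; box has {1,2,3,4,5,6,8,9} → only 7 remains.
row 3, column 1 = 5: row 3 has {1,2,3,4,6,7,8,9}; col 1 has {1,6,8,9}; box has {1,2,3,6,7,8,9} → only 5 remains.
row 4, column 3 = 2: row 4 has {1,3,4,5,6,7,8,9}; col 3 has {3,4,5,6,7,8}; box has {4,5,6,8} → only 2 remains.
row 5, column 3 = 1: row 5 has {2,5,6,8,9}; col 3 has {2,3,4,5,6,7,8}; box has {2,4,5,6,8} → only 1 remains.
row 5, column 4 = 3: row 5 has {1,2,5,6,8,9}; col 4 has {1,2,4,5,6,7,8,9}; box has {1,2,5,6,7,8,9} → only 3 remains.
row 5, column 5 = 4: row 5 has {1,2,3,5,6,8,9}; col 5 has {1,2,3,5,6,7,8,9}; box has {1,2,3,5,6,7,8,9} → only 4 remains.
row 6, column 1 = 3: row 6 has {1,2,4,5,6,7,8}; col 1 has {1,5,6,8,9}; box has {1,2,4,5,6,8} → only 3 remains.
row 6, column 3 = 9: row 6 has {1,2,3,4,5,6,7,8}; col 3 has {1,2,3,4,5,6,7,8}; box has {1,2,3,4,5,6,8} → only 9 remains.
row 8, column 1 = 2: row 8 has {1,3,4,5,6,7,8,9}; col 1 has {1,3,5,6,8,9}; box has {1,3,4,5,6,7,8,9} → only 2 remains.
row 2, column 1 = 4: row 2 has {1,2,3,5,6,7,8,9}; col 1 has {1,2,3,5,6,8,9}; box has {1,2,3,5,6,7,8,9} → only 4 remains.
row 5, column 1 = 7: row 5 has {1,2,3,4,5,6,8,9}; col 1 has {1,2,3,4,5,6,8,9}; box has {1,2,3,4,5,6,8,9} → only 7 remains.

761342859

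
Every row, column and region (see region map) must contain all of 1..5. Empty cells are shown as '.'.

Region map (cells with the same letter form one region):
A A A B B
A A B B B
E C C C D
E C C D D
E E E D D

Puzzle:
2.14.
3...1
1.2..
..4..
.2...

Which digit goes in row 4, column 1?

row 1, column 2 = 5: row 1 has {1,2,4}; col 2 has {2}; region has {1,2,3} → only 5 remains.
row 1, column 5 = 3: row 1 has {1,2,4,5}; col 5 has {1}; region has {1,4} → only 3 remains.
row 2, column 2 = 4: row 2 has {1,3}; col 2 has {2,5}; region has {1,2,3,5} → only 4 remains.
row 2, column 3 = 5: row 2 has {1,3,4}; col 3 has {1,2,4}; region has {1,3,4} → only 5 remains.
row 2, column 4 = 2: row 2 has {1,3,4,5}; col 4 has {4}; region has {1,3,4,5} → only 2 remains.
row 3, column 2 = 3: row 3 has {1,2}; col 2 has {2,4,5}; region has {2,4} → only 3 remains.
row 3, column 4 = 5: row 3 has {1,2,3}; col 4 has {2,4}; region has {2,3,4} → only 5 remains.
row 3, column 5 = 4: row 3 has {1,2,3,5}; col 5 has {1,3}; region has {} → only 4 remains.
row 4, column 1 = 5: row 4 has {4}; col 1 has {1,2,3}; region has {1,2} → only 5 remains.

5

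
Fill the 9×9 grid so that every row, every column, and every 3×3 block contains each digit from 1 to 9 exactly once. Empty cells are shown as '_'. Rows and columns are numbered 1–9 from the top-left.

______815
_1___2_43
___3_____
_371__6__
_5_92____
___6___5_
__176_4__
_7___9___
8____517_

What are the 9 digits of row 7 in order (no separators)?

591763428

row 1, column 4 = 4: row 1 has {1,5,8}; col 4 has {1,3,6,7,9}; box has {2,3} → only 4 remains.
row 9, column 4 = 2: row 9 has {1,5,7,8}; col 4 has {1,3,4,6,7,9}; box has {5,6,7,9} → only 2 remains.
row 8, column 4 = 8: row 8 has {7,9}; col 4 has {1,2,3,4,6,7,9}; box has {2,5,6,7,9} → only 8 remains.
row 2, column 4 = 5: row 2 has {1,2,3,4}; col 4 has {1,2,3,4,6,7,8,9}; box has {2,3,4} → only 5 remains.
row 7, column 6 = 3: row 7 has {1,4,6,7}; col 6 has {2,5,9}; box has {2,5,6,7,8,9} → only 3 remains.
row 9, column 5 = 4: row 9 has {1,2,5,7,8}; col 5 has {2,6}; box has {2,3,5,6,7,8,9} → only 4 remains.
row 8, column 5 = 1: row 8 has {7,8,9}; col 5 has {2,4,6}; box has {2,3,4,5,6,7,8,9} → only 1 remains.
row 3, column 6 = 1: in row 3, 1 can only go here (every other open cell in that row sees a 1).
row 4, column 5 = 5: in row 4, 5 can only go here (every other open cell in that row sees a 5).
row 7, column 1 = 5: in row 7, 5 can only go here (every other open cell in that row sees a 5).
row 3, column 3 = 5: in row 3, 5 can only go here (every other open cell in that row sees a 5).
row 8, column 7 = 5: in row 8, 5 can only go here (every other open cell in that row sees a 5).
row 9, column 3 = 3: in row 9, 3 can only go here (every other open cell in that row sees a 3).
row 1, column 1 = 3: in row 1, 3 can only go here (every other open cell in that row sees a 3).
row 8, column 8 = 3: in row 8, 3 can only go here (every other open cell in that row sees a 3).
row 5, column 8 = 8: row 5 has {2,5,9}; col 8 has {1,3,4,5,7}; box has {5,6} → only 8 remains.
row 4, column 6 = 8: in row 4, 8 can only go here (every other open cell in that row sees an 8).
row 5, column 7 = 3: in row 5, 3 can only go here (every other open cell in that row sees a 3).
row 6, column 5 = 3: in row 6, 3 can only go here (every other open cell in that row sees a 3).
row 7, column 9 = 8: in row 7, 8 can only go here (every other open cell in that row sees an 8).
row 1, column 6 = 6: in column 6, 6 can only go here (every other open cell in that column sees a 6).
row 1, column 5 = 7: in row 1, 7 can only go here (every other open cell in that row sees a 7).
row 3, column 8 = 6: in column 8, 6 can only go here (every other open cell in that column sees a 6).
row 9, column 2 = 6: in column 2, 6 can only go here (every other open cell in that column sees a 6).
row 9, column 9 = 9: row 9 has {1,2,3,4,5,6,7,8}; col 9 has {3,5,8}; box has {1,3,4,5,7,8} → only 9 remains.
row 7, column 8 = 2: row 7 has {1,3,4,5,6,7,8}; col 8 has {1,3,4,5,6,7,8}; box has {1,3,4,5,7,8,9} → only 2 remains.
row 8, column 9 = 6: row 8 has {1,3,5,7,8,9}; col 9 has {3,5,8,9}; box has {1,2,3,4,5,7,8,9} → only 6 remains.
row 4, column 8 = 9: row 4 has {1,3,5,6,7,8}; col 8 has {1,2,3,4,5,6,7,8}; box has {3,5,6,8} → only 9 remains.
row 7, column 2 = 9: row 7 has {1,2,3,4,5,6,7,8}; col 2 has {1,3,5,6,7}; box has {1,3,5,6,7,8} → only 9 remains.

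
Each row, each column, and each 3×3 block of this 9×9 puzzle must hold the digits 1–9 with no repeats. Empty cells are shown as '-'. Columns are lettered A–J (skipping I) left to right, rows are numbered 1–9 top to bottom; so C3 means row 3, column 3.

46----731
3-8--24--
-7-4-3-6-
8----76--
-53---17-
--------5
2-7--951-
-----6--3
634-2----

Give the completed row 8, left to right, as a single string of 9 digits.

195786243

J2 = 9 (sole candidate).
A5 = 9 (sole candidate).
B7 = 8 (sole candidate).
D7 = 3 (sole candidate).
E7 = 4 (sole candidate).
J7 = 6 (sole candidate).
B2 = 1 (sole candidate).
H2 = 5 (sole candidate).
A3 = 5 (sole candidate).
A8 = 1: row 8 has {3,6}; col 1 has {2,3,4,5,6,8,9}; box has {2,3,4,6,7,8} → only 1 remains.
B8 = 9: row 8 has {1,3,6}; col 2 has {1,3,5,6,7,8}; box has {1,2,3,4,6,7,8} → only 9 remains.
C8 = 5: row 8 has {1,3,6,9}; col 3 has {3,4,7,8}; box has {1,2,3,4,6,7,8,9} → only 5 remains.
A6 = 7 (sole candidate).
C1 = 2 (hidden single in row 1).
C3 = 9 (sole candidate).
C4 = 1 (sole candidate).
C6 = 6 (sole candidate).
E3 = 1 (hidden single in row 3).
E4 = 3 (hidden single in row 4).
D4 = 5 (hidden single in row 4).
H4 = 9 (hidden single in row 4).
H9 = 8 (sole candidate).
J9 = 7 (sole candidate).
G8 = 2: row 8 has {1,3,5,6,9}; col 7 has {1,4,5,6,7}; box has {1,3,5,6,7,8} → only 2 remains.
H8 = 4: row 8 has {1,2,3,5,6,9}; col 8 has {1,3,5,6,7,8,9}; box has {1,2,3,5,6,7,8} → only 4 remains.
D9 = 1 (sole candidate).
F9 = 5 (sole candidate).
G9 = 9 (sole candidate).
F1 = 8 (sole candidate).
G3 = 8 (sole candidate).
J3 = 2 (sole candidate).
J4 = 4 (sole candidate).
F5 = 4 (sole candidate).
J5 = 8 (sole candidate).
F6 = 1 (sole candidate).
G6 = 3 (sole candidate).
H6 = 2 (sole candidate).
D1 = 9 (sole candidate).
E1 = 5 (sole candidate).
B4 = 2 (sole candidate).
E5 = 6 (sole candidate).
B6 = 4 (sole candidate).
D6 = 8 (sole candidate).
E6 = 9 (sole candidate).
D8 = 7: row 8 has {1,2,3,4,5,6,9}; col 4 has {1,3,4,5,8,9}; box has {1,2,3,4,5,6,9} → only 7 remains.
E8 = 8: row 8 has {1,2,3,4,5,6,7,9}; col 5 has {1,2,3,4,5,6,9}; box has {1,2,3,4,5,6,7,9} → only 8 remains.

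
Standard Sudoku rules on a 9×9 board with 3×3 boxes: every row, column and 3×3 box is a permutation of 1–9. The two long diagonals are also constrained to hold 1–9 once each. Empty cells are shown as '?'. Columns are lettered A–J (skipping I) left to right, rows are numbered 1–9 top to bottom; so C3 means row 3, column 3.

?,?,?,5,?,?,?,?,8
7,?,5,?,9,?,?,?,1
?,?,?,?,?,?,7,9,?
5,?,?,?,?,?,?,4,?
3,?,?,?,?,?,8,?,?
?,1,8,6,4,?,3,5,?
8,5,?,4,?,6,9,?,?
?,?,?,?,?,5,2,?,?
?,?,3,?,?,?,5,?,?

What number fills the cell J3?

J3 = 5: in row 3, 5 can only go here (every other open cell in that row sees a 5).

5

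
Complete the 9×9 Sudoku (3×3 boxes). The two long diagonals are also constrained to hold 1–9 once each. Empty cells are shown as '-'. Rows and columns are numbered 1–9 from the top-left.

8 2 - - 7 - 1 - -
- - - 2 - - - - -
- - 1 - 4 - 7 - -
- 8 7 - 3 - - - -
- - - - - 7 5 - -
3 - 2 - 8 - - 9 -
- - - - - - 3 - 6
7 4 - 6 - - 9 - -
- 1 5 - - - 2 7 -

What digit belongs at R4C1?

R7C2 = 9: row 7 has {3,6}; col 2 has {1,2,4,8}; box has {1,4,5,7} → only 9 remains.
R7C3 = 8: row 7 has {3,6,9}; col 3 has {1,2,5,7}; box has {1,4,5,7,9}; anti-diagonal has {4,7} → only 8 remains.
R8C3 = 3: row 8 has {4,6,7,9}; col 3 has {1,2,5,7,8}; box has {1,4,5,7,8,9} → only 3 remains.
R8C8 = 5: row 8 has {3,4,6,7,9}; col 8 has {7,9}; box has {2,3,6,7,9}; main diagonal has {1,3,8} → only 5 remains.
R9C1 = 6: row 9 has {1,2,5,7}; col 1 has {3,7,8}; box has {1,3,4,5,7,8,9}; anti-diagonal has {4,7,8} → only 6 remains.
R9C5 = 9: row 9 has {1,2,5,6,7}; col 5 has {3,4,7,8}; box has {6} → only 9 remains.
R9C9 = 4: row 9 has {1,2,5,6,7,9}; col 9 has {6}; box has {2,3,5,6,7,9}; main diagonal has {1,3,5,8} → only 4 remains.
R2C8 = 3: row 2 has {2}; col 8 has {5,7,9}; box has {1,7}; anti-diagonal has {4,6,7,8} → only 3 remains.
R4C4 = 9: row 4 has {3,7,8}; col 4 has {2,6}; box has {3,7,8}; main diagonal has {1,3,4,5,8} → only 9 remains.
R5C2 = 6: row 5 has {5,7}; col 2 has {1,2,4,8,9}; box has {2,3,7,8} → only 6 remains.
R5C5 = 2: row 5 has {5,6,7}; col 5 has {3,4,7,8,9}; box has {3,7,8,9}; main diagonal has {1,3,4,5,8,9}; anti-diagonal has {3,4,6,7,8} → only 2 remains.
R6C2 = 5: row 6 has {2,3,8,9}; col 2 has {1,2,4,6,8,9}; box has {2,3,6,7,8} → only 5 remains.
R6C4 = 1: row 6 has {2,3,5,8,9}; col 4 has {2,6,9}; box has {2,3,7,8,9}; anti-diagonal has {2,3,4,6,7,8} → only 1 remains.
R6C6 = 6: row 6 has {1,2,3,5,8,9}; col 6 has {7}; box has {1,2,3,7,8,9}; main diagonal has {1,2,3,4,5,8,9} → only 6 remains.
R6C7 = 4: row 6 has {1,2,3,5,6,8,9}; col 7 has {1,2,3,5,7,9}; box has {5,9} → only 4 remains.
R6C9 = 7: row 6 has {1,2,3,4,5,6,8,9}; col 9 has {4,6}; box has {4,5,9} → only 7 remains.
R7C1 = 2: row 7 has {3,6,8,9}; col 1 has {3,6,7,8}; box has {1,3,4,5,6,7,8,9} → only 2 remains.
R7C8 = 1: row 7 has {2,3,6,8,9}; col 8 has {3,5,7,9}; box has {2,3,4,5,6,7,9} → only 1 remains.
R8C5 = 1: row 8 has {3,4,5,6,7,9}; col 5 has {2,3,4,7,8,9}; box has {6,9} → only 1 remains.
R8C9 = 8: row 8 has {1,3,4,5,6,7,9}; col 9 has {4,6,7}; box has {1,2,3,4,5,6,7,9} → only 8 remains.
R2C2 = 7: row 2 has {2,3}; col 2 has {1,2,4,5,6,8,9}; box has {1,2,8}; main diagonal has {1,2,3,4,5,6,8,9} → only 7 remains.
R3C2 = 3: row 3 has {1,4,7}; col 2 has {1,2,4,5,6,7,8,9}; box has {1,2,7,8} → only 3 remains.
R4C6 = 5: row 4 has {3,7,8,9}; col 6 has {6,7}; box has {1,2,3,6,7,8,9}; anti-diagonal has {1,2,3,4,6,7,8} → only 5 remains.
R4C7 = 6: row 4 has {3,5,7,8,9}; col 7 has {1,2,3,4,5,7,9}; box has {4,5,7,9} → only 6 remains.
R4C8 = 2: row 4 has {3,5,6,7,8,9}; col 8 has {1,3,5,7,9}; box has {4,5,6,7,9} → only 2 remains.
R4C9 = 1: row 4 has {2,3,5,6,7,8,9}; col 9 has {4,6,7,8}; box has {2,4,5,6,7,9} → only 1 remains.
R5C4 = 4: row 5 has {2,5,6,7}; col 4 has {1,2,6,9}; box has {1,2,3,5,6,7,8,9} → only 4 remains.
R5C8 = 8: row 5 has {2,4,5,6,7}; col 8 has {1,2,3,5,7,9}; box has {1,2,4,5,6,7,9} → only 8 remains.
R5C9 = 3: row 5 has {2,4,5,6,7,8}; col 9 has {1,4,6,7,8}; box has {1,2,4,5,6,7,8,9} → only 3 remains.
R7C5 = 5: row 7 has {1,2,3,6,8,9}; col 5 has {1,2,3,4,7,8,9}; box has {1,6,9} → only 5 remains.
R7C6 = 4: row 7 has {1,2,3,5,6,8,9}; col 6 has {5,6,7}; box has {1,5,6,9} → only 4 remains.
R8C6 = 2: row 8 has {1,3,4,5,6,7,8,9}; col 6 has {4,5,6,7}; box has {1,4,5,6,9} → only 2 remains.
R1C9 = 9: row 1 has {1,2,7,8}; col 9 has {1,3,4,6,7,8}; box has {1,3,7}; anti-diagonal has {1,2,3,4,5,6,7,8} → only 9 remains.
R2C5 = 6: row 2 has {2,3,7}; col 5 has {1,2,3,4,5,7,8,9}; box has {2,4,7} → only 6 remains.
R2C7 = 8: row 2 has {2,3,6,7}; col 7 has {1,2,3,4,5,6,7,9}; box has {1,3,7,9} → only 8 remains.
R2C9 = 5: row 2 has {2,3,6,7,8}; col 9 has {1,3,4,6,7,8,9}; box has {1,3,7,8,9} → only 5 remains.
R3C8 = 6: row 3 has {1,3,4,7}; col 8 has {1,2,3,5,7,8,9}; box has {1,3,5,7,8,9} → only 6 remains.
R3C9 = 2: row 3 has {1,3,4,6,7}; col 9 has {1,3,4,5,6,7,8,9}; box has {1,3,5,6,7,8,9} → only 2 remains.
R4C1 = 4: row 4 has {1,2,3,5,6,7,8,9}; col 1 has {2,3,6,7,8}; box has {2,3,5,6,7,8} → only 4 remains.

4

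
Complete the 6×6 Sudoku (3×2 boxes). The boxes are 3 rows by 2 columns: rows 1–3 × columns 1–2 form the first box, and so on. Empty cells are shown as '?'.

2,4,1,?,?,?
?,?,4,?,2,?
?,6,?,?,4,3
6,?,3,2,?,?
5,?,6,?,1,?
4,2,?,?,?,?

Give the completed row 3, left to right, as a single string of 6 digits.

162543

row 3, column 1 = 1: row 3 has {3,4,6}; col 1 has {2,4,5,6}; box has {2,4,6} → only 1 remains.
row 3, column 4 = 5: row 3 has {1,3,4,6}; col 4 has {2}; box has {1,4} → only 5 remains.
row 4, column 2 = 1 (sole candidate).
row 4, column 5 = 5 (sole candidate).
row 4, column 6 = 4 (sole candidate).
row 5, column 2 = 3 (sole candidate).
row 5, column 4 = 4 (sole candidate).
row 5, column 6 = 2 (sole candidate).
row 6, column 3 = 5 (sole candidate).
row 6, column 4 = 1 (sole candidate).
row 6, column 6 = 6 (sole candidate).
row 1, column 5 = 6 (sole candidate).
row 1, column 6 = 5 (sole candidate).
row 2, column 1 = 3 (sole candidate).
row 2, column 2 = 5 (sole candidate).
row 2, column 4 = 6 (sole candidate).
row 2, column 6 = 1 (sole candidate).
row 3, column 3 = 2: row 3 has {1,3,4,5,6}; col 3 has {1,3,4,5,6}; box has {1,4,5,6} → only 2 remains.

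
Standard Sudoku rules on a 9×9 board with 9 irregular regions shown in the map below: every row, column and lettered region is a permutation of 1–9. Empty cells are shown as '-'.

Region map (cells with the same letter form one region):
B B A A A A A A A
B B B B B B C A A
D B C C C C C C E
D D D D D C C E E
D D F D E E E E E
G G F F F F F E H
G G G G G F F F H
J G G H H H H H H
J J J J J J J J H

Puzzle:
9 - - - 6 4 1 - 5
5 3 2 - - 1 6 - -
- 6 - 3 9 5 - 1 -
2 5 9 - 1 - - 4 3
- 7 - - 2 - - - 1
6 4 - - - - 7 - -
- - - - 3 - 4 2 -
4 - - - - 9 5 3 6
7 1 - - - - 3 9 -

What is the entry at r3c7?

2

r1c2 = 8: row 1 has {1,4,5,6,9}; col 2 has {1,3,4,5,6,7}; region has {1,2,3,5,6,9} → only 8 remains.
r1c8 = 7: row 1 has {1,4,5,6,8,9}; col 8 has {1,2,3,4,9}; region has {1,4,5,6} → only 7 remains.
r2c8 = 8: row 2 has {1,2,3,5,6}; col 8 has {1,2,3,4,7,9}; region has {1,4,5,6,7} → only 8 remains.
r2c9 = 9: row 2 has {1,2,3,5,6,8}; col 9 has {1,3,5,6}; region has {1,4,5,6,7,8} → only 9 remains.
r3c1 = 8: row 3 has {1,3,5,6,9}; col 1 has {2,4,5,6,7,9}; region has {1,2,5,7,9} → only 8 remains.
r3c7 = 2: row 3 has {1,3,5,6,8,9}; col 7 has {1,3,4,5,6,7}; region has {1,3,5,6,9} → only 2 remains.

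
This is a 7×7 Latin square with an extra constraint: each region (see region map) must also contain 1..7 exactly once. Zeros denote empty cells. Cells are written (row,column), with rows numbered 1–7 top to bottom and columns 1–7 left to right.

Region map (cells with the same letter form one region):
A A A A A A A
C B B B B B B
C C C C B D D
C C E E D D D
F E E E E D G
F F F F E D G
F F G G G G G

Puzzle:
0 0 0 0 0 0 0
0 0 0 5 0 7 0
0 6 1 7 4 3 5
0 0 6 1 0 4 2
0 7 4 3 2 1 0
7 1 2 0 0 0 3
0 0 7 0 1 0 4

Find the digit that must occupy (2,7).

(2,3) = 3: row 2 has {5,7}; col 3 has {1,2,4,6,7}; region has {4,5,7} → only 3 remains.
(2,5) = 6: row 2 has {3,5,7}; col 5 has {1,2,4}; region has {3,4,5,7} → only 6 remains.
(2,7) = 1: row 2 has {3,5,6,7}; col 7 has {2,3,4,5}; region has {3,4,5,6,7} → only 1 remains.

1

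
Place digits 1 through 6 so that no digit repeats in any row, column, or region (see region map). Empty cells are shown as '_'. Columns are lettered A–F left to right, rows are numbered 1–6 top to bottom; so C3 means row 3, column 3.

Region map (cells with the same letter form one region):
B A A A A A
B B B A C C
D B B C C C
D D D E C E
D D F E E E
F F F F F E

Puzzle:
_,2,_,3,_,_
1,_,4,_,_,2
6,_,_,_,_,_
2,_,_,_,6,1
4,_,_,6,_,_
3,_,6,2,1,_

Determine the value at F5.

A1 = 5: row 1 has {2,3}; col 1 has {1,2,3,4,6}; region has {1,4} → only 5 remains.
C1 = 1: row 1 has {2,3,5}; col 3 has {4,6}; region has {2,3} → only 1 remains.
E1 = 4: row 1 has {1,2,3,5}; col 5 has {1,6}; region has {1,2,3} → only 4 remains.
F1 = 6: row 1 has {1,2,3,4,5}; col 6 has {1,2}; region has {1,2,3,4} → only 6 remains.
D2 = 5: row 2 has {1,2,4}; col 4 has {2,3,6}; region has {1,2,3,4,6} → only 5 remains.
E2 = 3: row 2 has {1,2,4,5}; col 5 has {1,4,6}; region has {2,6} → only 3 remains.
B3 = 3: row 3 has {6}; col 2 has {2}; region has {1,4,5} → only 3 remains.
C3 = 2: row 3 has {3,6}; col 3 has {1,4,6}; region has {1,3,4,5} → only 2 remains.
E3 = 5: row 3 has {2,3,6}; col 5 has {1,3,4,6}; region has {2,3,6} → only 5 remains.
F3 = 4: row 3 has {2,3,5,6}; col 6 has {1,2,6}; region has {2,3,5,6} → only 4 remains.
B4 = 5: row 4 has {1,2,6}; col 2 has {2,3}; region has {2,4,6} → only 5 remains.
C4 = 3: row 4 has {1,2,5,6}; col 3 has {1,2,4,6}; region has {2,4,5,6} → only 3 remains.
D4 = 4: row 4 has {1,2,3,5,6}; col 4 has {2,3,5,6}; region has {1,6} → only 4 remains.
B5 = 1: row 5 has {4,6}; col 2 has {2,3,5}; region has {2,3,4,5,6} → only 1 remains.
C5 = 5: row 5 has {1,4,6}; col 3 has {1,2,3,4,6}; region has {1,2,3,6} → only 5 remains.
E5 = 2: row 5 has {1,4,5,6}; col 5 has {1,3,4,5,6}; region has {1,4,6} → only 2 remains.
F5 = 3: row 5 has {1,2,4,5,6}; col 6 has {1,2,4,6}; region has {1,2,4,6} → only 3 remains.

3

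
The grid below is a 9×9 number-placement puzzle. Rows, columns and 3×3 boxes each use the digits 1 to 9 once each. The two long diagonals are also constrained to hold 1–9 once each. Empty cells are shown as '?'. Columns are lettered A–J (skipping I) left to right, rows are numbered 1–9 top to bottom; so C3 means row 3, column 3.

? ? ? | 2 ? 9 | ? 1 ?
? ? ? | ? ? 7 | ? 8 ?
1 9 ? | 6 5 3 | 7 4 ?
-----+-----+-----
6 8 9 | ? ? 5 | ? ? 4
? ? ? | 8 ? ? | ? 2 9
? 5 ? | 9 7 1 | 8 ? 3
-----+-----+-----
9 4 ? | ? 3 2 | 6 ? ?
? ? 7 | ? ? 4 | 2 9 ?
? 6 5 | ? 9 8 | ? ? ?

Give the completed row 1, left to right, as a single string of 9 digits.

574289316

J1 = 6: row 1 has {1,2,9}; col 9 has {3,4,9}; box has {1,4,7,8}; anti-diagonal has {5,7,8,9} → only 6 remains.
J3 = 2: row 3 has {1,3,4,5,6,7,9}; col 9 has {3,4,6,9}; box has {1,4,6,7,8} → only 2 remains.
D4 = 3: row 4 has {4,5,6,8,9}; col 4 has {2,6,8,9}; box has {1,5,7,8,9}; main diagonal has {1,6,9} → only 3 remains.
E4 = 2: row 4 has {3,4,5,6,8,9}; col 5 has {3,5,7,9}; box has {1,3,5,7,8,9} → only 2 remains.
G4 = 1: row 4 has {2,3,4,5,6,8,9}; col 7 has {2,6,7,8}; box has {2,3,4,8,9} → only 1 remains.
H4 = 7: row 4 has {1,2,3,4,5,6,8,9}; col 8 has {1,2,4,8,9}; box has {1,2,3,4,8,9} → only 7 remains.
E5 = 4: row 5 has {2,8,9}; col 5 has {2,3,5,7,9}; box has {1,2,3,5,7,8,9}; main diagonal has {1,3,6,9}; anti-diagonal has {5,6,7,8,9} → only 4 remains.
F5 = 6: row 5 has {2,4,8,9}; col 6 has {1,2,3,4,5,7,8,9}; box has {1,2,3,4,5,7,8,9} → only 6 remains.
G5 = 5: row 5 has {2,4,6,8,9}; col 7 has {1,2,6,7,8}; box has {1,2,3,4,7,8,9} → only 5 remains.
H6 = 6: row 6 has {1,3,5,7,8,9}; col 8 has {1,2,4,7,8,9}; box has {1,2,3,4,5,7,8,9} → only 6 remains.
C7 = 1: row 7 has {2,3,4,6,9}; col 3 has {5,7,9}; box has {4,5,6,7,9}; anti-diagonal has {4,5,6,7,8,9} → only 1 remains.
H7 = 5: row 7 has {1,2,3,4,6,9}; col 8 has {1,2,4,6,7,8,9}; box has {2,6,9} → only 5 remains.
B8 = 3: row 8 has {2,4,7,9}; col 2 has {4,5,6,8,9}; box has {1,4,5,6,7,9}; anti-diagonal has {1,4,5,6,7,8,9} → only 3 remains.
A9 = 2: row 9 has {5,6,8,9}; col 1 has {1,6,9}; box has {1,3,4,5,6,7,9}; anti-diagonal has {1,3,4,5,6,7,8,9} → only 2 remains.
H9 = 3: row 9 has {2,5,6,8,9}; col 8 has {1,2,4,5,6,7,8,9}; box has {2,5,6,9} → only 3 remains.
J9 = 7: row 9 has {2,3,5,6,8,9}; col 9 has {2,3,4,6,9}; box has {2,3,5,6,9}; main diagonal has {1,3,4,6,9} → only 7 remains.
B1 = 7: row 1 has {1,2,6,9}; col 2 has {3,4,5,6,8,9}; box has {1,9} → only 7 remains.
E1 = 8: row 1 has {1,2,6,7,9}; col 5 has {2,3,4,5,7,9}; box has {2,3,5,6,7,9} → only 8 remains.
G1 = 3: row 1 has {1,2,6,7,8,9}; col 7 has {1,2,5,6,7,8}; box has {1,2,4,6,7,8} → only 3 remains.
B2 = 2: row 2 has {7,8}; col 2 has {3,4,5,6,7,8,9}; box has {1,7,9}; main diagonal has {1,3,4,6,7,9} → only 2 remains.
E2 = 1: row 2 has {2,7,8}; col 5 has {2,3,4,5,7,8,9}; box has {2,3,5,6,7,8,9} → only 1 remains.
G2 = 9: row 2 has {1,2,7,8}; col 7 has {1,2,3,5,6,7,8}; box has {1,2,3,4,6,7,8} → only 9 remains.
J2 = 5: row 2 has {1,2,7,8,9}; col 9 has {2,3,4,6,7,9}; box has {1,2,3,4,6,7,8,9} → only 5 remains.
C3 = 8: row 3 has {1,2,3,4,5,6,7,9}; col 3 has {1,5,7,9}; box has {1,2,7,9}; main diagonal has {1,2,3,4,6,7,9} → only 8 remains.
B5 = 1: row 5 has {2,4,5,6,8,9}; col 2 has {2,3,4,5,6,7,8,9}; box has {5,6,8,9} → only 1 remains.
C5 = 3: row 5 has {1,2,4,5,6,8,9}; col 3 has {1,5,7,8,9}; box has {1,5,6,8,9} → only 3 remains.
A6 = 4: row 6 has {1,3,5,6,7,8,9}; col 1 has {1,2,6,9}; box has {1,3,5,6,8,9} → only 4 remains.
C6 = 2: row 6 has {1,3,4,5,6,7,8,9}; col 3 has {1,3,5,7,8,9}; box has {1,3,4,5,6,8,9} → only 2 remains.
D7 = 7: row 7 has {1,2,3,4,5,6,9}; col 4 has {2,3,6,8,9}; box has {2,3,4,8,9} → only 7 remains.
J7 = 8: row 7 has {1,2,3,4,5,6,7,9}; col 9 has {2,3,4,5,6,7,9}; box has {2,3,5,6,7,9} → only 8 remains.
A8 = 8: row 8 has {2,3,4,7,9}; col 1 has {1,2,4,6,9}; box has {1,2,3,4,5,6,7,9} → only 8 remains.
E8 = 6: row 8 has {2,3,4,7,8,9}; col 5 has {1,2,3,4,5,7,8,9}; box has {2,3,4,7,8,9} → only 6 remains.
J8 = 1: row 8 has {2,3,4,6,7,8,9}; col 9 has {2,3,4,5,6,7,8,9}; box has {2,3,5,6,7,8,9} → only 1 remains.
D9 = 1: row 9 has {2,3,5,6,7,8,9}; col 4 has {2,3,6,7,8,9}; box has {2,3,4,6,7,8,9} → only 1 remains.
G9 = 4: row 9 has {1,2,3,5,6,7,8,9}; col 7 has {1,2,3,5,6,7,8,9}; box has {1,2,3,5,6,7,8,9} → only 4 remains.
A1 = 5: row 1 has {1,2,3,6,7,8,9}; col 1 has {1,2,4,6,8,9}; box has {1,2,7,8,9}; main diagonal has {1,2,3,4,6,7,8,9} → only 5 remains.
C1 = 4: row 1 has {1,2,3,5,6,7,8,9}; col 3 has {1,2,3,5,7,8,9}; box has {1,2,5,7,8,9} → only 4 remains.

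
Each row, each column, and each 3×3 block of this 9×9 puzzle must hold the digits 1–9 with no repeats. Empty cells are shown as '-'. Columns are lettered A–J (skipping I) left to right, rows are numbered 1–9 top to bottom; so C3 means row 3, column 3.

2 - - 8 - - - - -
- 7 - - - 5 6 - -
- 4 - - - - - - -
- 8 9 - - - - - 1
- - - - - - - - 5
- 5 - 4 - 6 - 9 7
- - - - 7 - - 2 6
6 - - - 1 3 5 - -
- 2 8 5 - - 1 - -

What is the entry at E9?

D7 = 9: row 7 has {2,6,7}; col 4 has {4,5,8}; box has {1,3,5,7} → only 9 remains.
B8 = 9: row 8 has {1,3,5,6}; col 2 has {2,4,5,7,8}; box has {2,6,8} → only 9 remains.
D8 = 2: row 8 has {1,3,5,6,9}; col 4 has {4,5,8,9}; box has {1,3,5,7,9} → only 2 remains.
F9 = 4: row 9 has {1,2,5,8}; col 6 has {3,5,6}; box has {1,2,3,5,7,9} → only 4 remains.
F7 = 8: row 7 has {2,6,7,9}; col 6 has {3,4,5,6}; box has {1,2,3,4,5,7,9} → only 8 remains.
E9 = 6: row 9 has {1,2,4,5,8}; col 5 has {1,7}; box has {1,2,3,4,5,7,8,9} → only 6 remains.

6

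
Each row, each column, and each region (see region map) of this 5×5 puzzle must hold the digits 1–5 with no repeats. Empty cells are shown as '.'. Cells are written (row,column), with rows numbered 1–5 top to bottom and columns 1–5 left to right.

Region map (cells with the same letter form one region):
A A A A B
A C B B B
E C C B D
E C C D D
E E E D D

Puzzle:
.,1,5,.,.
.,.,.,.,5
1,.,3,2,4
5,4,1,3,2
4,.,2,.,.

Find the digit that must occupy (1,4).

4

(1,4) = 4: row 1 has {1,5}; col 4 has {2,3}; region has {1,5} → only 4 remains.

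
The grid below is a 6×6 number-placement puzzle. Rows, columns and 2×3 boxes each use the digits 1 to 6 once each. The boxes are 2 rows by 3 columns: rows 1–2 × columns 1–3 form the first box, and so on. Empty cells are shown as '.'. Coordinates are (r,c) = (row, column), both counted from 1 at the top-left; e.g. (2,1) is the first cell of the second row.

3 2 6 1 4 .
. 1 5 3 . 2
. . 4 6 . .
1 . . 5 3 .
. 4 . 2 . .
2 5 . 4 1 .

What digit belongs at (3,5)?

2

(1,6) = 5: row 1 has {1,2,3,4,6}; col 6 has {2}; box has {1,2,3,4} → only 5 remains.
(2,1) = 4: row 2 has {1,2,3,5}; col 1 has {1,2,3}; box has {1,2,3,5,6} → only 4 remains.
(2,5) = 6: row 2 has {1,2,3,4,5}; col 5 has {1,3,4}; box has {1,2,3,4,5} → only 6 remains.
(3,1) = 5: row 3 has {4,6}; col 1 has {1,2,3,4}; box has {1,4} → only 5 remains.
(3,2) = 3: row 3 has {4,5,6}; col 2 has {1,2,4,5}; box has {1,4,5} → only 3 remains.
(3,5) = 2: row 3 has {3,4,5,6}; col 5 has {1,3,4,6}; box has {3,5,6} → only 2 remains.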